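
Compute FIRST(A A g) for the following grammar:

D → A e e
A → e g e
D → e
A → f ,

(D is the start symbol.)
{ 'e', 'f' }

FIRST sets of the non-terminals involved (from the grammar, by fixed-point iteration):
  FIRST(A) = { 'e', 'f' }

To compute FIRST(A A g), process the symbols left to right:
Symbol A is a non-terminal. Add FIRST(A) \ {ε} = { 'e', 'f' }
A is not nullable (ε ∉ FIRST(A)), so stop here.
FIRST(A A g) = { 'e', 'f' }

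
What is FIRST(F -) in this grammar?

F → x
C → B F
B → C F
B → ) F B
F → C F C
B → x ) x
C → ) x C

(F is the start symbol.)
{ ')', 'x' }

FIRST sets of the non-terminals involved (from the grammar, by fixed-point iteration):
  FIRST(F) = { ')', 'x' }

To compute FIRST(F -), process the symbols left to right:
Symbol F is a non-terminal. Add FIRST(F) \ {ε} = { ')', 'x' }
F is not nullable (ε ∉ FIRST(F)), so stop here.
FIRST(F -) = { ')', 'x' }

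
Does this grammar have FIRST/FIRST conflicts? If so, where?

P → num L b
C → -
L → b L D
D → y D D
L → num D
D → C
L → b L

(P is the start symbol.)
Yes. L → b L D / L → b L on { 'b' }

A FIRST/FIRST conflict occurs when two productions N → α and N → β for the same non-terminal have FIRST(α) ∩ FIRST(β) ≠ ∅ (with ε ∈ FIRST of a nullable right-hand side, so two nullable alternatives also conflict).

FIRST sets of the non-terminals at (or reachable through a nullable prefix from) the front of some alternative:
  FIRST(C) = { '-' }

Productions for L:
  L → b L D: FIRST = { 'b' }
  L → num D: FIRST = { 'num' }
  L → b L: FIRST = { 'b' }
Productions for D:
  D → y D D: FIRST = { 'y' }
  D → C: FIRST = { '-' }
P, C have only one production, so no FIRST/FIRST conflict is possible there.

Conflict for L: L → b L D and L → b L
  Overlap: { 'b' }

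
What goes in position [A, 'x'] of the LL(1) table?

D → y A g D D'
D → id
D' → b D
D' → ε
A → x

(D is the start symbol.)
A → x

To find M[A, 'x'], we find productions for A where 'x' is in the predict set (PREDICT(N → α) = (FIRST(α) \ {ε}) ∪ (FOLLOW(N) if α ⇒* ε)).

A → x: PREDICT = { 'x' }
  'x' is in predict set, so this production goes in M[A, 'x']

M[A, 'x'] = A → x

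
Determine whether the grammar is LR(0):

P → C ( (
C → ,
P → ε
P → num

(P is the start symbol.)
A grammar is LR(0) if no state in the canonical LR(0) collection has:
  - both a shift item (dot before a terminal) and a complete item (shift-reduce conflict), or
  - two or more complete items (reduce-reduce conflict; the accept item [P' → P .] counts as a complete item here).

Augment with P' → P and build the canonical LR(0) collection (I0 = CLOSURE({[P' → . P]}), then GOTO on every symbol after a dot until no new states appear). It has 7 states:
  I0: { [C → . ,], [P → . C ( (], [P → . num], [P → .], [P' → . P] }  — shift, reduce
  I1: { [C → , .] }  — reduce
  I2: { [P → C . ( (] }  — shift
  I3: { [P' → P .] }  — accept
  I4: { [P → num .] }  — reduce
  I5: { [P → C ( . (] }  — shift
  I6: { [P → C ( ( .] }  — reduce

Conflict in state I0:
  Shift-reduce conflict between [P → .] and [C → . ,]
So the grammar is NOT LR(0).

Answer: No. Shift-reduce conflict between [P → .] and [C → . ,]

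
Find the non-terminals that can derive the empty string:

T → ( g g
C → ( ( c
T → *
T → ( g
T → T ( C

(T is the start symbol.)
A non-terminal is nullable if it can derive ε (the empty string): either it has an ε-production, or it has a production whose right-hand side consists entirely of nullable non-terminals.

There are no ε-productions, so no non-terminal can derive ε.
No non-terminals are nullable.

Answer: None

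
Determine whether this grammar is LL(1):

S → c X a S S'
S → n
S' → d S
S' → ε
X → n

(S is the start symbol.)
No. Predict set conflict for S': { 'd' }

Relevant sets:
  FOLLOW(S') = { $, 'd' }

For S:
  PREDICT(S → c X a S S') = { 'c' }
  PREDICT(S → n) = { 'n' }
For S':
  PREDICT(S' → d S) = { 'd' }
  PREDICT(S' → ε) = { $, 'd' }
X has a single production, so nothing to check there.

Conflict found: Predict set conflict for S': { 'd' }
The grammar is NOT LL(1).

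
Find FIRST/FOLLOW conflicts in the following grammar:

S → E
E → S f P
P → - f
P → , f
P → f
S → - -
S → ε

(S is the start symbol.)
Yes. S → E with FOLLOW(S) on { 'f' }

A FIRST/FOLLOW conflict occurs when a non-terminal N has a nullable alternative N → β (β ⇒* ε) and another alternative N → α with FIRST(α) ∩ FOLLOW(N) ≠ ∅: on such a lookahead the parser cannot decide between expanding α and letting N vanish via β.

Nullable non-terminals: S.
FIRST sets used below: FIRST(E) = { '-', 'f' }

S: nullable alternative(s) S → ε; FOLLOW(S) = { $, 'f' }
  S → E: FIRST \ {ε} = { '-', 'f' } — overlaps FOLLOW(S) on { 'f' }: CONFLICT
  S → - -: FIRST \ {ε} = { '-' } — disjoint from FOLLOW(S)
  S → ε: FIRST \ {ε} = { } — this is the only nullable alternative, skip

E, P have no nullable alternative, so no FIRST/FOLLOW check is needed there.

So the grammar has 1 FIRST/FOLLOW conflict (marked CONFLICT above).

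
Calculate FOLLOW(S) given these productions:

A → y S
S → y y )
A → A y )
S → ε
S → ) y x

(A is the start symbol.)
To compute FOLLOW(S), find every occurrence of S on a right-hand side N → α S β: add FIRST(β) \ {ε}, and if β is empty or nullable also add FOLLOW(N). Iterate to a fixed point.

In A → y S: S is at the end, add FOLLOW(A)

The FOLLOW sets referred to above (computed the same way, to a fixed point):
  FOLLOW(A) = { $, 'y' }

Taking the union: FOLLOW(S) = { $, 'y' }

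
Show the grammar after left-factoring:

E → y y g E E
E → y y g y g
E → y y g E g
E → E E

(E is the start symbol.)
Left-factoring transforms A → αβ₁ | αβ₂ into A → αA' and A' → β₁ | β₂
(α is the longest common prefix among the alternatives). Repeat until
no nonterminal has two alternatives with a common prefix.

Round 1: E has alternatives sharing prefix 'y y g'. Introduce E': E → y y g E'
  Add: E' → E E
  Add: E' → y g
  Add: E' → E g

Round 2: E' has alternatives sharing prefix 'E'. Introduce E'': E' → E E''
  Add: E'' → E
  Add: E'' → g

No remaining common prefixes — done.

Resulting grammar:
E → y y g E'
E' → E E''
E'' → E
E'' → g
E' → y g
E → E E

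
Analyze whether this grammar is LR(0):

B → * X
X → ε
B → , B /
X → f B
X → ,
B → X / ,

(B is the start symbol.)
A grammar is LR(0) if no state in the canonical LR(0) collection has:
  - both a shift item (dot before a terminal) and a complete item (shift-reduce conflict), or
  - two or more complete items (reduce-reduce conflict; the accept item [B' → B .] counts as a complete item here).

Augment with B' → B and build the canonical LR(0) collection (I0 = CLOSURE({[B' → . B]}), then GOTO on every symbol after a dot until no new states appear). It has 13 states:
  I0: { [B → . * X], [B → . , B /], [B → . X / ,], [B' → . B], [X → . ,], [X → . f B], [X → .] }  — shift, reduce
  I1: { [B → * . X], [X → . ,], [X → . f B], [X → .] }  — shift, reduce
  I2: { [B → , . B /], [B → . * X], [B → . , B /], [B → . X / ,], [X → , .], [X → . ,], [X → . f B], [X → .] }  — shift, 2 reduces
  I3: { [B' → B .] }  — accept
  I4: { [B → X . / ,] }  — shift
  I5: { [B → . * X], [B → . , B /], [B → . X / ,], [X → . ,], [X → . f B], [X → .], [X → f . B] }  — shift, reduce
  I6: { [X → f B .] }  — reduce
  I7: { [B → X / . ,] }  — shift
  I8: { [B → X / , .] }  — reduce
  I9: { [B → , B . /] }  — shift
  I10: { [B → , B / .] }  — reduce
  I11: { [X → , .] }  — reduce
  I12: { [B → * X .] }  — reduce

Conflict in state I0:
  Shift-reduce conflict between [X → .] and [B → . * X]
So the grammar is NOT LR(0).

Answer: No. Shift-reduce conflict between [X → .] and [B → . * X]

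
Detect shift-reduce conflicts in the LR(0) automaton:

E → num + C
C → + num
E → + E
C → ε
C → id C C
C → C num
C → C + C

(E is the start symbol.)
Yes — I4: [C → .] vs [C → . + num]; I6: [E → num + C .] vs [C → C . + C]; I7: [C → .] vs [C → . + num]; I8: [C → .] vs [C → . + num]; I9: [C → .] vs [C → . + num]; I10: [C → id C C .] vs [C → C . + C]; I12: [C → .] vs [C → . + num]; I13: [C → C + C .] vs [C → C . + C]

A shift-reduce conflict occurs when an LR(0) state has both:
  - a complete (reduce) item [A → α .] (dot at the end), and
  - a shift item [B → β . c γ] (dot before a terminal).

Augment with E' → E and build the canonical LR(0) collection (I0 = CLOSURE({[E' → . E]}), then GOTO on every symbol after a dot until no new states appear). It has 16 states:
  I0: { [E → . + E], [E → . num + C], [E' → . E] }  — shift
  I1: { [E → + . E], [E → . + E], [E → . num + C] }  — shift
  I2: { [E' → E .] }  — accept
  I3: { [E → num . + C] }  — shift
  I4: { [C → . + num], [C → . C + C], [C → . C num], [C → . id C C], [C → .], [E → num + . C] }  — shift, reduce
  I5: { [C → + . num] }  — shift
  I6: { [C → C . + C], [C → C . num], [E → num + C .] }  — shift, reduce
  I7: { [C → . + num], [C → . C + C], [C → . C num], [C → . id C C], [C → .], [C → id . C C] }  — shift, reduce
  I8: { [C → . + num], [C → . C + C], [C → . C num], [C → . id C C], [C → .], [C → C . + C], [C → C . num], [C → id C . C] }  — shift, reduce
  I9: { [C → + . num], [C → . + num], [C → . C + C], [C → . C num], [C → . id C C], [C → .], [C → C + . C] }  — shift, reduce
  I10: { [C → C . + C], [C → C . num], [C → id C C .] }  — shift, reduce
  I11: { [C → C num .] }  — reduce
  I12: { [C → . + num], [C → . C + C], [C → . C num], [C → . id C C], [C → .], [C → C + . C] }  — shift, reduce
  I13: { [C → C + C .], [C → C . + C], [C → C . num] }  — shift, reduce
  I14: { [C → + num .] }  — reduce
  I15: { [E → + E .] }  — reduce

I4 contains reduce item [C → .] and shift items [C → . + num], [C → . id C C] — shift-reduce conflict.
I6 contains reduce item [E → num + C .] and shift items [C → C . + C], [C → C . num] — shift-reduce conflict.
I7 contains reduce item [C → .] and shift items [C → . + num], [C → . id C C] — shift-reduce conflict.
I8 contains reduce item [C → .] and shift items [C → . + num], [C → C . + C], [C → C . num], [C → . id C C] — shift-reduce conflict.
I9 contains reduce item [C → .] and shift items [C → . + num], [C → + . num], [C → . id C C] — shift-reduce conflict.
I10 contains reduce item [C → id C C .] and shift items [C → C . + C], [C → C . num] — shift-reduce conflict.
I12 contains reduce item [C → .] and shift items [C → . + num], [C → . id C C] — shift-reduce conflict.
I13 contains reduce item [C → C + C .] and shift items [C → C . + C], [C → C . num] — shift-reduce conflict.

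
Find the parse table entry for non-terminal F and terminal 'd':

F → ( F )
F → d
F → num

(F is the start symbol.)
To find M[F, 'd'], we find productions for F where 'd' is in the predict set (PREDICT(N → α) = (FIRST(α) \ {ε}) ∪ (FOLLOW(N) if α ⇒* ε)).

F → ( F ): PREDICT = { '(' }
F → d: PREDICT = { 'd' }
  'd' is in predict set, so this production goes in M[F, 'd']
F → num: PREDICT = { 'num' }

M[F, 'd'] = F → d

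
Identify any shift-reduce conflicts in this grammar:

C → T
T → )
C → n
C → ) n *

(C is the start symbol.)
Augment with C' → C and build the canonical LR(0) collection (I0 = CLOSURE({[C' → . C]}), then GOTO on every symbol after a dot until no new states appear). It has 7 states:
  I0: { [C → . ) n *], [C → . T], [C → . n], [C' → . C], [T → . )] }  — shift
  I1: { [C → ) . n *], [T → ) .] }  — shift, reduce
  I2: { [C' → C .] }  — accept
  I3: { [C → T .] }  — reduce
  I4: { [C → n .] }  — reduce
  I5: { [C → ) n . *] }  — shift
  I6: { [C → ) n * .] }  — reduce

I1 contains reduce item [T → ) .] and shift item [C → ) . n *] — shift-reduce conflict.

Answer: Yes — I1: [T → ) .] vs [C → ) . n *]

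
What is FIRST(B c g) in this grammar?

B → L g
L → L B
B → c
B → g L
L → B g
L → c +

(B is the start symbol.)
{ 'c', 'g' }

FIRST sets of the non-terminals involved (from the grammar, by fixed-point iteration):
  FIRST(B) = { 'c', 'g' }

To compute FIRST(B c g), process the symbols left to right:
Symbol B is a non-terminal. Add FIRST(B) \ {ε} = { 'c', 'g' }
B is not nullable (ε ∉ FIRST(B)), so stop here.
FIRST(B c g) = { 'c', 'g' }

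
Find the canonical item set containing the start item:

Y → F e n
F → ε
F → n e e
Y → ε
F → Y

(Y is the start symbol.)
First, augment the grammar with Y' → Y
I₀ = CLOSURE({ [Y' → . Y] }):
  [Y' → . Y] has the dot before Y: add [Y → . F e n], [Y → .]
  [Y → . F e n] has the dot before F: add [F → .], [F → . n e e], [F → . Y]
No further items can be added.

I₀ = { [F → . Y], [F → . n e e], [F → .], [Y → . F e n], [Y → .], [Y' → . Y] }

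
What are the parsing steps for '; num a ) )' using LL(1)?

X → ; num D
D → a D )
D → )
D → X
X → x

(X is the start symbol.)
Stack is shown with the top on the left.

Stack      Input          Action
--------------------------------
X $        ; num a ) ) $  output X → ; num D
; num D $  ; num a ) ) $  match ';'
num D $    num a ) ) $    match 'num'
D $        a ) ) $        output D → a D )
a D ) $    a ) ) $        match 'a'
D ) $      ) ) $          output D → )
) ) $      ) ) $          match ')'
) $        ) $            match ')'
$          $              accept

The string is accepted.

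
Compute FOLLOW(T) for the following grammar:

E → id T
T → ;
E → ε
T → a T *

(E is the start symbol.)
{ $, '*' }

To compute FOLLOW(T), find every occurrence of T on a right-hand side N → α T β: add FIRST(β) \ {ε}, and if β is empty or nullable also add FOLLOW(N). Iterate to a fixed point.

In E → id T: T is at the end, add FOLLOW(E)
In T → a T *: T is followed by '*', add FIRST('*') \ {ε} = { '*' }

The FOLLOW sets referred to above (computed the same way, to a fixed point):
  FOLLOW(E) = { $ }

Taking the union: FOLLOW(T) = { $, '*' }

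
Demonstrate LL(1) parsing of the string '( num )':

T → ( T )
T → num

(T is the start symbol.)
LL(1) parsing maintains a stack (initially the start symbol over $) and the input. At each step: if the stack top is a terminal, match it against the current input token; if it is a non-terminal N, replace it with the RHS of M[N, lookahead] (the unique production whose predict set contains the lookahead).

Stack is shown with the top on the left.

Stack    Input      Action
--------------------------
T $      ( num ) $  output T → ( T )
( T ) $  ( num ) $  match '('
T ) $    num ) $    output T → num
num ) $  num ) $    match 'num'
) $      ) $        match ')'
$        $          accept

The string is accepted.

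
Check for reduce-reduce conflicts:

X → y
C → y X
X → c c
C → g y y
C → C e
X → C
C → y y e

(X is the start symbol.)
No reduce-reduce conflicts

Augment with X' → X and build the canonical LR(0) collection (I0 = CLOSURE({[X' → . X]}), then GOTO on every symbol after a dot until no new states appear). It has 13 states:
  I0: { [C → . C e], [C → . g y y], [C → . y X], [C → . y y e], [X → . C], [X → . c c], [X → . y], [X' → . X] }  — shift
  I1: { [C → C . e], [X → C .] }  — shift, reduce
  I2: { [X' → X .] }  — accept
  I3: { [X → c . c] }  — shift
  I4: { [C → g . y y] }  — shift
  I5: { [C → . C e], [C → . g y y], [C → . y X], [C → . y y e], [C → y . X], [C → y . y e], [X → . C], [X → . c c], [X → . y], [X → y .] }  — shift, reduce
  I6: { [C → y X .] }  — reduce
  I7: { [C → . C e], [C → . g y y], [C → . y X], [C → . y y e], [C → y . X], [C → y . y e], [C → y y . e], [X → . C], [X → . c c], [X → . y], [X → y .] }  — shift, reduce
  I8: { [C → y y e .] }  — reduce
  I9: { [C → g y . y] }  — shift
  I10: { [C → g y y .] }  — reduce
  I11: { [X → c c .] }  — reduce
  I12: { [C → C e .] }  — reduce

No state contains more than one complete item.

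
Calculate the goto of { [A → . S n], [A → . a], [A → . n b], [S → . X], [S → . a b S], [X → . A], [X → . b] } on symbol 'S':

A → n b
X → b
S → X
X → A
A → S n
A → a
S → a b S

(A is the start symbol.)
GOTO(I, 'S') = CLOSURE({ [A → αX.β] : [A → α.Xβ] ∈ I, X = 'S' })

Items with dot before 'S', with the dot advanced:
  [A → . S n] → [A → S . n]
Closure adds nothing (no advanced item has the dot before a non-terminal).

GOTO = { [A → S . n] }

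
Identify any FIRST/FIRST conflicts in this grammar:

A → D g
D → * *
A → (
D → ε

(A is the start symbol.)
No FIRST/FIRST conflicts.

A FIRST/FIRST conflict occurs when two productions N → α and N → β for the same non-terminal have FIRST(α) ∩ FIRST(β) ≠ ∅ (with ε ∈ FIRST of a nullable right-hand side, so two nullable alternatives also conflict).

FIRST sets of the non-terminals at (or reachable through a nullable prefix from) the front of some alternative:
  FIRST(D) = { '*', ε }

Productions for A:
  A → D g: FIRST = { '*', 'g' }
  A → (: FIRST = { '(' }
Productions for D:
  D → * *: FIRST = { '*' }
  D → ε: FIRST = { ε }

All alternatives of each non-terminal have pairwise disjoint FIRST sets.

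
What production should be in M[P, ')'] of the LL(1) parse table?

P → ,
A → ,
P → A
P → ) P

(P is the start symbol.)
P → ) P

To find M[P, ')'], we find productions for P where ')' is in the predict set (PREDICT(N → α) = (FIRST(α) \ {ε}) ∪ (FOLLOW(N) if α ⇒* ε)).

Relevant sets:
  FIRST(A) = { ',' }

P → ,: PREDICT = { ',' }
P → A: PREDICT = { ',' }
P → ) P: PREDICT = { ')' }
  ')' is in predict set, so this production goes in M[P, ')']

M[P, ')'] = P → ) P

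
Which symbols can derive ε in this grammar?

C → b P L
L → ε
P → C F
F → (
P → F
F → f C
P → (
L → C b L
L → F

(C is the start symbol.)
{ 'L' }

ε-productions: L → ε
So L is immediately nullable.
No further non-terminal can be added: every production for the remaining non-terminals contains a terminal or a non-nullable non-terminal.
Nullable = { 'L' }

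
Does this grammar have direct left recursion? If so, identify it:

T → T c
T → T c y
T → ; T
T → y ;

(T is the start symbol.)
Direct left recursion occurs when N → N α for some non-terminal N (the right-hand side begins with the left-hand side itself).

T → T c: LEFT RECURSIVE (starts with T)
T → T c y: LEFT RECURSIVE (starts with T)
T → ; T: starts with ';'
T → y ;: starts with y

The grammar has direct left recursion on: T.

Answer: Yes, T is left-recursive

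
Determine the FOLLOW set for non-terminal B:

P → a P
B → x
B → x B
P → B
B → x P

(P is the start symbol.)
In B → x B: B is at the end; this adds FOLLOW(B) to itself — nothing new
In P → B: B is at the end, add FOLLOW(P)

The FOLLOW sets referred to above (computed the same way, to a fixed point):
  FOLLOW(P) = { $ }

Taking the union: FOLLOW(B) = { $ }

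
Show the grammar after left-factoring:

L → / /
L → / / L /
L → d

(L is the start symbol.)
L → / / L'
L' → ε
L' → L /
L → d

Left-factoring transforms A → αβ₁ | αβ₂ into A → αA' and A' → β₁ | β₂
(α is the longest common prefix among the alternatives). Repeat until
no nonterminal has two alternatives with a common prefix.

Round 1: L has alternatives sharing prefix '/ /'. Introduce L': L → / / L'
  Add: L' → ε
  Add: L' → L /

No remaining common prefixes — done.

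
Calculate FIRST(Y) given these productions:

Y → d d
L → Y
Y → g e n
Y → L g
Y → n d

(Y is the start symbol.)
To compute FIRST(Y), examine every production with Y on the left-hand side, reading each right-hand side left to right until a non-nullable symbol is reached.

FIRST sets of the other non-terminals involved (by the same procedure, iterated to a fixed point):
  FIRST(L) = { 'd', 'g', 'n' }

From Y → d d:
  - d is a terminal: add 'd' and stop
From Y → g e n:
  - g is a terminal: add 'g' and stop
From Y → L g:
  - L is a non-terminal: add FIRST(L) \ {ε} = { 'd', 'g', 'n' }
    L is not nullable, so stop
From Y → n d:
  - n is a terminal: add 'n' and stop

Collecting: FIRST(Y) = { 'd', 'g', 'n' }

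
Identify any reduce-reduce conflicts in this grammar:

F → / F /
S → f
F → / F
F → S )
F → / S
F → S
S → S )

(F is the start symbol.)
Yes — I5: [F → S ) .] vs [S → S ) .]; I7: [F → / S .] vs [F → S .]

A reduce-reduce conflict occurs when an LR(0) state has two complete items [A → α .] and [B → β .] — both call for a reduction, and with no lookahead the parser cannot choose between them.

Augment with F' → F and build the canonical LR(0) collection (I0 = CLOSURE({[F' → . F]}), then GOTO on every symbol after a dot until no new states appear). It has 9 states:
  I0: { [F → . / F /], [F → . / F], [F → . / S], [F → . S )], [F → . S], [F' → . F], [S → . S )], [S → . f] }  — shift
  I1: { [F → . / F /], [F → . / F], [F → . / S], [F → . S )], [F → . S], [F → / . F /], [F → / . F], [F → / . S], [S → . S )], [S → . f] }  — shift
  I2: { [F' → F .] }  — accept
  I3: { [F → S . )], [F → S .], [S → S . )] }  — shift, reduce
  I4: { [S → f .] }  — reduce
  I5: { [F → S ) .], [S → S ) .] }  — 2 reduces
  I6: { [F → / F . /], [F → / F .] }  — shift, reduce
  I7: { [F → / S .], [F → S . )], [F → S .], [S → S . )] }  — shift, 2 reduces
  I8: { [F → / F / .] }  — reduce

I5 contains complete items [F → S ) .], [S → S ) .] — reduce-reduce conflict.
I7 contains complete items [F → / S .], [F → S .] — reduce-reduce conflict.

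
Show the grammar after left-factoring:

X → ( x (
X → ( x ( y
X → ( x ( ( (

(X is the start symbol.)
Left-factoring transforms A → αβ₁ | αβ₂ into A → αA' and A' → β₁ | β₂
(α is the longest common prefix among the alternatives). Repeat until
no nonterminal has two alternatives with a common prefix.

Round 1: X has alternatives sharing prefix '( x ('. Introduce X': X → ( x ( X'
  Add: X' → ε
  Add: X' → y
  Add: X' → ( (

No remaining common prefixes — done.

Resulting grammar:
X → ( x ( X'
X' → ε
X' → y
X' → ( (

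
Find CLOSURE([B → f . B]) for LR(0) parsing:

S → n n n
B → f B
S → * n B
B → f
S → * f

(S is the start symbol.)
{ [B → . f B], [B → . f], [B → f . B] }

To compute CLOSURE, for each item [A → α.Bβ] where B is a non-terminal, add [B → .γ] for all productions B → γ; repeat for the newly added items until nothing changes.

Start with: [B → f . B]
  [B → f . B] has the dot before B: add [B → . f B], [B → . f]
No further items can be added.

CLOSURE = { [B → . f B], [B → . f], [B → f . B] }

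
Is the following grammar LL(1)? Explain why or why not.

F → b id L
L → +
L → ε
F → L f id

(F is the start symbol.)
A grammar is LL(1) if for each non-terminal N with multiple productions, the predict sets of those productions are pairwise disjoint, where PREDICT(N → α) = (FIRST(α) \ {ε}) ∪ (FOLLOW(N) if α ⇒* ε).

Relevant sets:
  FIRST(L) = { '+', ε }
  FOLLOW(L) = { $, 'f' }

For F:
  PREDICT(F → b id L) = { 'b' }
  PREDICT(F → L f id) = { '+', 'f' }
For L:
  PREDICT(L → '+') = { '+' }
  PREDICT(L → ε) = { $, 'f' }

All predict sets are disjoint. The grammar IS LL(1).

Answer: Yes, the grammar is LL(1).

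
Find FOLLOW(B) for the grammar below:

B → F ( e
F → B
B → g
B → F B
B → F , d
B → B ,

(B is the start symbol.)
B is the start symbol, so $ ∈ FOLLOW(B).
In F → B: B is at the end, add FOLLOW(F)
In B → F B: B is at the end; this adds FOLLOW(B) to itself — nothing new
In B → B ,: B is followed by ',', add FIRST(',') \ {ε} = { ',' }

The FOLLOW sets referred to above (computed the same way, to a fixed point):
  FOLLOW(F) = { '(', ',', 'g' }

Taking the union: FOLLOW(B) = { $, '(', ',', 'g' }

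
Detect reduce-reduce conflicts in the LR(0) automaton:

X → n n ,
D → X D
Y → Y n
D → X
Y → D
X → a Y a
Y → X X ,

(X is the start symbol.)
A reduce-reduce conflict occurs when an LR(0) state has two complete items [A → α .] and [B → β .] — both call for a reduction, and with no lookahead the parser cannot choose between them.

Augment with X' → X and build the canonical LR(0) collection (I0 = CLOSURE({[X' → . X]}), then GOTO on every symbol after a dot until no new states appear). It has 15 states:
  I0: { [X → . a Y a], [X → . n n ,], [X' → . X] }  — shift
  I1: { [X' → X .] }  — accept
  I2: { [D → . X D], [D → . X], [X → . a Y a], [X → . n n ,], [X → a . Y a], [Y → . D], [Y → . X X ,], [Y → . Y n] }  — shift
  I3: { [X → n . n ,] }  — shift
  I4: { [X → n n . ,] }  — shift
  I5: { [X → n n , .] }  — reduce
  I6: { [Y → D .] }  — reduce
  I7: { [D → . X D], [D → . X], [D → X . D], [D → X .], [X → . a Y a], [X → . n n ,], [Y → X . X ,] }  — shift, reduce
  I8: { [X → a Y . a], [Y → Y . n] }  — shift
  I9: { [X → a Y a .] }  — reduce
  I10: { [Y → Y n .] }  — reduce
  I11: { [D → X D .] }  — reduce
  I12: { [D → . X D], [D → . X], [D → X . D], [D → X .], [X → . a Y a], [X → . n n ,], [Y → X X . ,] }  — shift, reduce
  I13: { [Y → X X , .] }  — reduce
  I14: { [D → . X D], [D → . X], [D → X . D], [D → X .], [X → . a Y a], [X → . n n ,] }  — shift, reduce

No state contains more than one complete item.

Answer: No reduce-reduce conflicts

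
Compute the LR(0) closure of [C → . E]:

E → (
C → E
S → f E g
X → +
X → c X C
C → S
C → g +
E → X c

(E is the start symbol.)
To compute CLOSURE, for each item [A → α.Bβ] where B is a non-terminal, add [B → .γ] for all productions B → γ; repeat for the newly added items until nothing changes.

Start with: [C → . E]
  [C → . E] has the dot before E: add [E → . (], [E → . X c]
  [E → . X c] has the dot before X: add [X → . +], [X → . c X C]
No further items can be added.

CLOSURE = { [C → . E], [E → . (], [E → . X c], [X → . +], [X → . c X C] }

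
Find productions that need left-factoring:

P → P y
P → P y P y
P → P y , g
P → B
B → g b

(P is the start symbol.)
Left-factoring is needed when two productions for the same non-terminal
share a common prefix on the right-hand side.

Productions for P:
  P → P y
  P → P y P y
  P → P y , g
  P → B

Found common prefix 'P y' in productions for P

Answer: Yes, P has productions with common prefix 'P y'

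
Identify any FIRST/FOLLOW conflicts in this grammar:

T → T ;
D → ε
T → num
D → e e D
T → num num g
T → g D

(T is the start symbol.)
A FIRST/FOLLOW conflict occurs when a non-terminal N has a nullable alternative N → β (β ⇒* ε) and another alternative N → α with FIRST(α) ∩ FOLLOW(N) ≠ ∅: on such a lookahead the parser cannot decide between expanding α and letting N vanish via β.

Nullable non-terminals: D.

D: nullable alternative(s) D → ε; FOLLOW(D) = { $, ';' }
  D → ε: FIRST \ {ε} = { } — this is the only nullable alternative, skip
  D → e e D: FIRST \ {ε} = { 'e' } — disjoint from FOLLOW(D)

T has no nullable alternative, so no FIRST/FOLLOW check is needed there.

No FIRST/FOLLOW conflicts found.

Answer: No FIRST/FOLLOW conflicts.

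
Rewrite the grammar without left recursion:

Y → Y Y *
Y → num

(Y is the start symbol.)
Y → num Y'
Y' → Y * Y'
Y' → ε

Y is directly left-recursive. The standard transformation for
  A → A α₁ | ... | A α_m | β₁ | ... | β_n
is
  A  → β₁ A' | ... | β_n A'
  A' → α₁ A' | ... | α_m A' | ε

Y → num becomes Y → num Y'
Y → Y Y * becomes Y' → Y * Y'
Add Y' → ε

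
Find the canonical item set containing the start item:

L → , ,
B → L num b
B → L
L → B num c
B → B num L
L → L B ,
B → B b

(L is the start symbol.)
First, augment the grammar with L' → L
I₀ = CLOSURE({ [L' → . L] }):
  [L' → . L] has the dot before L: add [L → . , ,], [L → . B num c], [L → . L B ,]
  [L → . B num c] has the dot before B: add [B → . L num b], [B → . L], [B → . B num L], [B → . B b]
No further items can be added.

I₀ = { [B → . B b], [B → . B num L], [B → . L num b], [B → . L], [L → . , ,], [L → . B num c], [L → . L B ,], [L' → . L] }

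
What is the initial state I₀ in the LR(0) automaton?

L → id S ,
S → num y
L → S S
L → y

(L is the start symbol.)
{ [L → . S S], [L → . id S ,], [L → . y], [L' → . L], [S → . num y] }

First, augment the grammar with L' → L
I₀ = CLOSURE({ [L' → . L] }):
  [L' → . L] has the dot before L: add [L → . id S ,], [L → . S S], [L → . y]
  [L → . S S] has the dot before S: add [S → . num y]
No further items can be added.

I₀ = { [L → . S S], [L → . id S ,], [L → . y], [L' → . L], [S → . num y] }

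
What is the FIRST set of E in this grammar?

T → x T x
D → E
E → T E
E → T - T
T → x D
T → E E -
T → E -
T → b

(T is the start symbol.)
FIRST sets of the other non-terminals involved (by the same procedure, iterated to a fixed point):
  FIRST(T) = { 'b', 'x' }

From E → T E:
  - T is a non-terminal: add FIRST(T) \ {ε} = { 'b', 'x' }
    T is not nullable, so stop
From E → T - T:
  - T is a non-terminal: add FIRST(T) \ {ε} = { 'b', 'x' }
    T is not nullable, so stop

Collecting: FIRST(E) = { 'b', 'x' }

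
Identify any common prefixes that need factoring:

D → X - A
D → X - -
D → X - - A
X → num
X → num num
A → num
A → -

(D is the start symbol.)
Left-factoring is needed when two productions for the same non-terminal
share a common prefix on the right-hand side.

Productions for D:
  D → X - A
  D → X - -
  D → X - - A
Productions for X:
  X → num
  X → num num
Productions for A:
  A → num
  A → -

Found common prefix 'X -' in productions for D
Found common prefix 'num' in productions for X

Answer: Yes, D has productions with common prefix 'X -'; X has productions with common prefix 'num'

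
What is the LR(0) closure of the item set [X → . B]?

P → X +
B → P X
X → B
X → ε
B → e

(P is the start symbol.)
{ [B → . P X], [B → . e], [P → . X +], [X → . B], [X → .] }

Start with: [X → . B]
  [X → . B] has the dot before B: add [B → . P X], [B → . e]
  [B → . P X] has the dot before P: add [P → . X +]
  [P → . X +] has the dot before X: add [X → .]
No further items can be added.

CLOSURE = { [B → . P X], [B → . e], [P → . X +], [X → . B], [X → .] }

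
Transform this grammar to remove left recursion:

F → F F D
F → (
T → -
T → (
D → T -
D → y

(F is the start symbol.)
F is directly left-recursive. The standard transformation for
  A → A α₁ | ... | A α_m | β₁ | ... | β_n
is
  A  → β₁ A' | ... | β_n A'
  A' → α₁ A' | ... | α_m A' | ε

F → ( becomes F → ( F'
F → F F D becomes F' → F D F'
Add F' → ε

Productions for other non-terminals are unchanged:
  T → -
  T → (
  D → T -
  D → y

Resulting grammar:
F → ( F'
F' → F D F'
F' → ε
T → -
T → (
D → T -
D → y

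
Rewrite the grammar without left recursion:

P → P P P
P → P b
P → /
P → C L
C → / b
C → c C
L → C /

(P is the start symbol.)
P is directly left-recursive. The standard transformation for
  A → A α₁ | ... | A α_m | β₁ | ... | β_n
is
  A  → β₁ A' | ... | β_n A'
  A' → α₁ A' | ... | α_m A' | ε

P → / becomes P → / P'
P → C L becomes P → C L P'
P → P P P becomes P' → P P P'
P → P b becomes P' → b P'
Add P' → ε

Productions for other non-terminals are unchanged:
  C → / b
  C → c C
  L → C /

Resulting grammar:
P → / P'
P → C L P'
P' → P P P'
P' → b P'
P' → ε
C → / b
C → c C
L → C /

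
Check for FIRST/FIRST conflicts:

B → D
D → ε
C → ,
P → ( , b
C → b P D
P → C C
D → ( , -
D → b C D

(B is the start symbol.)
No FIRST/FIRST conflicts.

A FIRST/FIRST conflict occurs when two productions N → α and N → β for the same non-terminal have FIRST(α) ∩ FIRST(β) ≠ ∅ (with ε ∈ FIRST of a nullable right-hand side, so two nullable alternatives also conflict).

FIRST sets of the non-terminals at (or reachable through a nullable prefix from) the front of some alternative:
  FIRST(C) = { ',', 'b' }

Productions for D:
  D → ε: FIRST = { ε }
  D → ( , -: FIRST = { '(' }
  D → b C D: FIRST = { 'b' }
Productions for C:
  C → ,: FIRST = { ',' }
  C → b P D: FIRST = { 'b' }
Productions for P:
  P → ( , b: FIRST = { '(' }
  P → C C: FIRST = { ',', 'b' }
B has only one production, so no FIRST/FIRST conflict is possible there.

All alternatives of each non-terminal have pairwise disjoint FIRST sets.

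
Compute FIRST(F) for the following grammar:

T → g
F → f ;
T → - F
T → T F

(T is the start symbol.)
{ 'f' }

To compute FIRST(F), examine every production with F on the left-hand side, reading each right-hand side left to right until a non-nullable symbol is reached.

From F → f ;:
  - f is a terminal: add 'f' and stop

Collecting: FIRST(F) = { 'f' }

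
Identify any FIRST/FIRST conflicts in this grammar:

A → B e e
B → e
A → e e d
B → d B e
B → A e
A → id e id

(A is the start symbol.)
Yes. A → B e e / A → e e d on { 'e' }; A → B e e / A → id e id on { 'id' }; B → e / B → A e on { 'e' }; B → d B e / B → A e on { 'd' }

A FIRST/FIRST conflict occurs when two productions N → α and N → β for the same non-terminal have FIRST(α) ∩ FIRST(β) ≠ ∅ (with ε ∈ FIRST of a nullable right-hand side, so two nullable alternatives also conflict).

FIRST sets of the non-terminals at (or reachable through a nullable prefix from) the front of some alternative:
  FIRST(B) = { 'd', 'e', 'id' }
  FIRST(A) = { 'd', 'e', 'id' }

Productions for A:
  A → B e e: FIRST = { 'd', 'e', 'id' }
  A → e e d: FIRST = { 'e' }
  A → id e id: FIRST = { 'id' }
Productions for B:
  B → e: FIRST = { 'e' }
  B → d B e: FIRST = { 'd' }
  B → A e: FIRST = { 'd', 'e', 'id' }

Conflict for A: A → B e e and A → e e d
  Overlap: { 'e' }
Conflict for A: A → B e e and A → id e id
  Overlap: { 'id' }
Conflict for B: B → e and B → A e
  Overlap: { 'e' }
Conflict for B: B → d B e and B → A e
  Overlap: { 'd' }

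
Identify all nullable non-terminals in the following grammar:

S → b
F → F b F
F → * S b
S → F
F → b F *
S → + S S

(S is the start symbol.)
None

A non-terminal is nullable if it can derive ε (the empty string): either it has an ε-production, or it has a production whose right-hand side consists entirely of nullable non-terminals.

There are no ε-productions, so no non-terminal can derive ε.
No non-terminals are nullable.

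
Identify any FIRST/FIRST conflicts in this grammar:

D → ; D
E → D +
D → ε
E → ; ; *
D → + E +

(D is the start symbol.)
Yes. E → D '+' / E → ';' ';' '*' on { ';' }

A FIRST/FIRST conflict occurs when two productions N → α and N → β for the same non-terminal have FIRST(α) ∩ FIRST(β) ≠ ∅ (with ε ∈ FIRST of a nullable right-hand side, so two nullable alternatives also conflict).

FIRST sets of the non-terminals at (or reachable through a nullable prefix from) the front of some alternative:
  FIRST(D) = { '+', ';', ε }

Productions for D:
  D → ; D: FIRST = { ';' }
  D → ε: FIRST = { ε }
  D → + E +: FIRST = { '+' }
Productions for E:
  E → D +: FIRST = { '+', ';' }
  E → ; ; *: FIRST = { ';' }

Conflict for E: E → D + and E → ; ; *
  Overlap: { ';' }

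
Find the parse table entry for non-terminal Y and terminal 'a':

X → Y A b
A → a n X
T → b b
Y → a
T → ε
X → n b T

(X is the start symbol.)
To find M[Y, 'a'], we find productions for Y where 'a' is in the predict set (PREDICT(N → α) = (FIRST(α) \ {ε}) ∪ (FOLLOW(N) if α ⇒* ε)).

Y → a: PREDICT = { 'a' }
  'a' is in predict set, so this production goes in M[Y, 'a']

M[Y, 'a'] = Y → a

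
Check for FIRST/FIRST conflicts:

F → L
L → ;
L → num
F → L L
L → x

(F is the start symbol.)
A FIRST/FIRST conflict occurs when two productions N → α and N → β for the same non-terminal have FIRST(α) ∩ FIRST(β) ≠ ∅ (with ε ∈ FIRST of a nullable right-hand side, so two nullable alternatives also conflict).

FIRST sets of the non-terminals at (or reachable through a nullable prefix from) the front of some alternative:
  FIRST(L) = { ';', 'num', 'x' }

Productions for F:
  F → L: FIRST = { ';', 'num', 'x' }
  F → L L: FIRST = { ';', 'num', 'x' }
Productions for L:
  L → ;: FIRST = { ';' }
  L → num: FIRST = { 'num' }
  L → x: FIRST = { 'x' }

Conflict for F: F → L and F → L L
  Overlap: { ';', 'num', 'x' }

Answer: Yes. F → L / F → L L on { ';', 'num', 'x' }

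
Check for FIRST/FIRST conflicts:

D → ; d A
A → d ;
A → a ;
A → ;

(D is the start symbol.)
Productions for A:
  A → d ;: FIRST = { 'd' }
  A → a ;: FIRST = { 'a' }
  A → ;: FIRST = { ';' }
D has only one production, so no FIRST/FIRST conflict is possible there.

All alternatives of each non-terminal have pairwise disjoint FIRST sets.

Answer: No FIRST/FIRST conflicts.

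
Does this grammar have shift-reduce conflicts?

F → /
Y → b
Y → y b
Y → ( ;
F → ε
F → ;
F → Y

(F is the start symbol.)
Yes — I0: [F → .] vs [F → . /]

Augment with F' → F and build the canonical LR(0) collection (I0 = CLOSURE({[F' → . F]}), then GOTO on every symbol after a dot until no new states appear). It has 10 states:
  I0: { [F → . /], [F → . ;], [F → . Y], [F → .], [F' → . F], [Y → . ( ;], [Y → . b], [Y → . y b] }  — shift, reduce
  I1: { [Y → ( . ;] }  — shift
  I2: { [F → / .] }  — reduce
  I3: { [F → ; .] }  — reduce
  I4: { [F' → F .] }  — accept
  I5: { [F → Y .] }  — reduce
  I6: { [Y → b .] }  — reduce
  I7: { [Y → y . b] }  — shift
  I8: { [Y → y b .] }  — reduce
  I9: { [Y → ( ; .] }  — reduce

I0 contains reduce item [F → .] and shift items [F → . /], [F → . ;], [Y → . ( ;], [Y → . b], [Y → . y b] — shift-reduce conflict.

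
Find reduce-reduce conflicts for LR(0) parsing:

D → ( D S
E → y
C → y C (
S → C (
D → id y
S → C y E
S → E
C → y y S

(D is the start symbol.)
Yes — I15: [C → y C ( .] vs [S → C ( .]

A reduce-reduce conflict occurs when an LR(0) state has two complete items [A → α .] and [B → β .] — both call for a reduction, and with no lookahead the parser cannot choose between them.

Augment with D' → D and build the canonical LR(0) collection (I0 = CLOSURE({[D' → . D]}), then GOTO on every symbol after a dot until no new states appear). It has 21 states:
  I0: { [D → . ( D S], [D → . id y], [D' → . D] }  — shift
  I1: { [D → ( . D S], [D → . ( D S], [D → . id y] }  — shift
  I2: { [D' → D .] }  — accept
  I3: { [D → id . y] }  — shift
  I4: { [D → id y .] }  — reduce
  I5: { [C → . y C (], [C → . y y S], [D → ( D . S], [E → . y], [S → . C (], [S → . C y E], [S → . E] }  — shift
  I6: { [S → C . (], [S → C . y E] }  — shift
  I7: { [S → E .] }  — reduce
  I8: { [D → ( D S .] }  — reduce
  I9: { [C → . y C (], [C → . y y S], [C → y . C (], [C → y . y S], [E → y .] }  — shift, reduce
  I10: { [C → y C . (] }  — shift
  I11: { [C → . y C (], [C → . y y S], [C → y . C (], [C → y . y S], [C → y y . S], [E → . y], [S → . C (], [S → . C y E], [S → . E] }  — shift
  I12: { [C → y C . (], [S → C . (], [S → C . y E] }  — shift
  I13: { [C → y y S .] }  — reduce
  I14: { [C → . y C (], [C → . y y S], [C → y . C (], [C → y . y S], [C → y y . S], [E → . y], [E → y .], [S → . C (], [S → . C y E], [S → . E] }  — shift, reduce
  I15: { [C → y C ( .], [S → C ( .] }  — 2 reduces
  I16: { [E → . y], [S → C y . E] }  — shift
  I17: { [S → C y E .] }  — reduce
  I18: { [E → y .] }  — reduce
  I19: { [C → y C ( .] }  — reduce
  I20: { [S → C ( .] }  — reduce

I15 contains complete items [C → y C ( .], [S → C ( .] — reduce-reduce conflict.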